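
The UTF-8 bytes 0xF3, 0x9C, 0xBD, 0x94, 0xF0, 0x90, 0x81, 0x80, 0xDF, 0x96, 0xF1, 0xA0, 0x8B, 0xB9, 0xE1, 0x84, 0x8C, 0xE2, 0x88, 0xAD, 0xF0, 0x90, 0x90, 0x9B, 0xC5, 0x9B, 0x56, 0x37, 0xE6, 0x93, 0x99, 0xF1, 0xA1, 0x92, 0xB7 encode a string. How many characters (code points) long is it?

Byte at offset 0: 0xF3 = 11110011 → 4-byte char (#1). Advance 4.
Byte at offset 4: 0xF0 = 11110000 → 4-byte char (#2). Advance 4.
Byte at offset 8: 0xDF = 11011111 → 2-byte char (#3). Advance 2.
Byte at offset 10: 0xF1 = 11110001 → 4-byte char (#4). Advance 4.
Byte at offset 14: 0xE1 = 11100001 → 3-byte char (#5). Advance 3.
Byte at offset 17: 0xE2 = 11100010 → 3-byte char (#6). Advance 3.
Byte at offset 20: 0xF0 = 11110000 → 4-byte char (#7). Advance 4.
Byte at offset 24: 0xC5 = 11000101 → 2-byte char (#8). Advance 2.
Byte at offset 26: 0x56 = 01010110 → 1-byte char (#9). Advance 1.
Byte at offset 27: 0x37 = 00110111 → 1-byte char (#10). Advance 1.
Byte at offset 28: 0xE6 = 11100110 → 3-byte char (#11). Advance 3.
Byte at offset 31: 0xF1 = 11110001 → 4-byte char (#12). Advance 4.
Reached end at offset 35 after 12 code points.

12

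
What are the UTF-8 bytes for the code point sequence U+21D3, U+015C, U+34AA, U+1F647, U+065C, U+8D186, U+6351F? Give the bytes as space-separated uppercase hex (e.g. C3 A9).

U+21D3: 3-byte form → E2 87 93.
U+015C: 2-byte form → C5 9C.
U+34AA: 3-byte form → E3 92 AA.
U+1F647: 4-byte form → F0 9F 99 87.
U+065C: 2-byte form → D9 9C.
U+8D186: 4-byte form → F2 8D 86 86.
U+6351F: 4-byte form → F1 A3 94 9F.
Concatenated (22 bytes): E2 87 93 C5 9C E3 92 AA F0 9F 99 87 D9 9C F2 8D 86 86 F1 A3 94 9F.

E2 87 93 C5 9C E3 92 AA F0 9F 99 87 D9 9C F2 8D 86 86 F1 A3 94 9F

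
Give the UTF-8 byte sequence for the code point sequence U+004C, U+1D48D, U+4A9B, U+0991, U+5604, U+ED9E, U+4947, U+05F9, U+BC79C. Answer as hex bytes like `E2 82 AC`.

U+004C: 1-byte form → 4C.
U+1D48D: 4-byte form → F0 9D 92 8D.
U+4A9B: 3-byte form → E4 AA 9B.
U+0991: 3-byte form → E0 A6 91.
U+5604: 3-byte form → E5 98 84.
U+ED9E: 3-byte form → EE B6 9E.
U+4947: 3-byte form → E4 A5 87.
U+05F9: 2-byte form → D7 B9.
U+BC79C: 4-byte form → F2 BC 9E 9C.
Concatenated (26 bytes): 4C F0 9D 92 8D E4 AA 9B E0 A6 91 E5 98 84 EE B6 9E E4 A5 87 D7 B9 F2 BC 9E 9C.

4C F0 9D 92 8D E4 AA 9B E0 A6 91 E5 98 84 EE B6 9E E4 A5 87 D7 B9 F2 BC 9E 9C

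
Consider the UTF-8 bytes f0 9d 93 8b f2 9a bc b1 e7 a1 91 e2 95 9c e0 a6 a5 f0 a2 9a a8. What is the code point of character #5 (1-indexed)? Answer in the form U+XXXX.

U+09A5

Offset 0: leading byte 0xF0 = 11110000 → 4-byte char #1 = F0 9D 93 8B.
Offset 4: leading byte 0xF2 = 11110010 → 4-byte char #2 = F2 9A BC B1.
Offset 8: leading byte 0xE7 = 11100111 → 3-byte char #3 = E7 A1 91.
Offset 11: leading byte 0xE2 = 11100010 → 3-byte char #4 = E2 95 9C.
Offset 14: leading byte 0xE0 = 11100000 → 3-byte char #5 = E0 A6 A5.
Leading byte 0xE0 = 11100000 matches 1110xxxx → 3-byte sequence.
Byte 1: 0xE0 = 11100000, payload 0000 (4 bits).
Byte 2: 0xA6 = 10100110 (10xxxxxx ✓), payload 100110.
Byte 3: 0xA5 = 10100101 (10xxxxxx ✓), payload 100101.
Concatenate: 0000100110100101 = 0x9A5 (16 bits → U+09A5).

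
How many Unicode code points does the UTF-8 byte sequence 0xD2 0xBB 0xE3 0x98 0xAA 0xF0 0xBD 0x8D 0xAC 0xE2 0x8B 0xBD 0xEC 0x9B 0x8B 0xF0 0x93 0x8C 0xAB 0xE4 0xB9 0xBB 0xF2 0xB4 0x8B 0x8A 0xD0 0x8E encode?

Byte at offset 0: 0xD2 = 11010010 → 2-byte char (#1). Advance 2.
Byte at offset 2: 0xE3 = 11100011 → 3-byte char (#2). Advance 3.
Byte at offset 5: 0xF0 = 11110000 → 4-byte char (#3). Advance 4.
Byte at offset 9: 0xE2 = 11100010 → 3-byte char (#4). Advance 3.
Byte at offset 12: 0xEC = 11101100 → 3-byte char (#5). Advance 3.
Byte at offset 15: 0xF0 = 11110000 → 4-byte char (#6). Advance 4.
Byte at offset 19: 0xE4 = 11100100 → 3-byte char (#7). Advance 3.
Byte at offset 22: 0xF2 = 11110010 → 4-byte char (#8). Advance 4.
Byte at offset 26: 0xD0 = 11010000 → 2-byte char (#9). Advance 2.
Reached end at offset 28 after 9 code points.

9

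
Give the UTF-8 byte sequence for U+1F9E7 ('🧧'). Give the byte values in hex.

F0 9F A7 A7

U+1F9E7 = 0x1F9E7 = 129511 decimal. In range U+10000–U+10FFFF → 4-byte form: 11110xxx 10xxxxxx 10xxxxxx 10xxxxxx.
Binary (21 bits): 000011111100111100111.
Split 3+6+6+6: 000 | 011111 | 100111 | 100111.
Byte 1: 11110000 = 0xF0.
Byte 2: 10011111 = 0x9F.
Byte 3: 10100111 = 0xA7.
Byte 4: 10100111 = 0xA7.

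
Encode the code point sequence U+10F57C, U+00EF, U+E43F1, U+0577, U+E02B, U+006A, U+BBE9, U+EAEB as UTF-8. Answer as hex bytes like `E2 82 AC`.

U+10F57C: 4-byte form → F4 8F 95 BC.
U+00EF: 2-byte form → C3 AF.
U+E43F1: 4-byte form → F3 A4 8F B1.
U+0577: 2-byte form → D5 B7.
U+E02B: 3-byte form → EE 80 AB.
U+006A: 1-byte form → 6A.
U+BBE9: 3-byte form → EB AF A9.
U+EAEB: 3-byte form → EE AB AB.
Concatenated (22 bytes): F4 8F 95 BC C3 AF F3 A4 8F B1 D5 B7 EE 80 AB 6A EB AF A9 EE AB AB.

F4 8F 95 BC C3 AF F3 A4 8F B1 D5 B7 EE 80 AB 6A EB AF A9 EE AB AB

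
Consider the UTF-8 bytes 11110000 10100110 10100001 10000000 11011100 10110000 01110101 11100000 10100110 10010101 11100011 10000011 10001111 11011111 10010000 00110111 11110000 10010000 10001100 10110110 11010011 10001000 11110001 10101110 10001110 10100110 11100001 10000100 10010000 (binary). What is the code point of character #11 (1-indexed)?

Offset 0: leading byte 0xF0 = 11110000 → 4-byte char #1 = F0 A6 A1 80.
Offset 4: leading byte 0xDC = 11011100 → 2-byte char #2 = DC B0.
Offset 6: leading byte 0x75 = 01110101 → 1-byte char #3 = 75.
Offset 7: leading byte 0xE0 = 11100000 → 3-byte char #4 = E0 A6 95.
Offset 10: leading byte 0xE3 = 11100011 → 3-byte char #5 = E3 83 8F.
Offset 13: leading byte 0xDF = 11011111 → 2-byte char #6 = DF 90.
Offset 15: leading byte 0x37 = 00110111 → 1-byte char #7 = 37.
Offset 16: leading byte 0xF0 = 11110000 → 4-byte char #8 = F0 90 8C B6.
Offset 20: leading byte 0xD3 = 11010011 → 2-byte char #9 = D3 88.
Offset 22: leading byte 0xF1 = 11110001 → 4-byte char #10 = F1 AE 8E A6.
Offset 26: leading byte 0xE1 = 11100001 → 3-byte char #11 = E1 84 90.
Leading byte 0xE1 = 11100001 matches 1110xxxx → 3-byte sequence.
Byte 1: 0xE1 = 11100001, payload 0001 (4 bits).
Byte 2: 0x84 = 10000100 (10xxxxxx ✓), payload 000100.
Byte 3: 0x90 = 10010000 (10xxxxxx ✓), payload 010000.
Concatenate: 0001000100010000 = 0x1110 (16 bits → U+1110).

U+1110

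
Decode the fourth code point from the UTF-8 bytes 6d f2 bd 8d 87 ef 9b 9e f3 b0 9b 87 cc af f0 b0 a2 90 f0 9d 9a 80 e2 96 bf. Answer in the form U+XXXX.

U+F06C7

Offset 0: leading byte 0x6D = 01101101 → 1-byte char #1 = 6D.
Offset 1: leading byte 0xF2 = 11110010 → 4-byte char #2 = F2 BD 8D 87.
Offset 5: leading byte 0xEF = 11101111 → 3-byte char #3 = EF 9B 9E.
Offset 8: leading byte 0xF3 = 11110011 → 4-byte char #4 = F3 B0 9B 87.
Leading byte 0xF3 = 11110011 matches 11110xxx → 4-byte sequence.
Byte 1: 0xF3 = 11110011, payload 011 (3 bits).
Byte 2: 0xB0 = 10110000 (10xxxxxx ✓), payload 110000.
Byte 3: 0x9B = 10011011 (10xxxxxx ✓), payload 011011.
Byte 4: 0x87 = 10000111 (10xxxxxx ✓), payload 000111.
Concatenate: 011110000011011000111 = 0xF06C7 (21 bits → U+F06C7).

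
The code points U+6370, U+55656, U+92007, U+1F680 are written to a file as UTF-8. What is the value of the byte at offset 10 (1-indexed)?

1-indexed offset 10 is 0-indexed offset 9.
U+6370 → 3-byte form E6 8D B0 at offsets 0–2.
U+55656 → 4-byte form F1 95 99 96 at offsets 3–6.
U+92007 → 4-byte form F2 92 80 87 at offsets 7–10.
Offset 9 falls in char 3's range; it's byte 3 of F2 92 80 87 = 0x80.

0x80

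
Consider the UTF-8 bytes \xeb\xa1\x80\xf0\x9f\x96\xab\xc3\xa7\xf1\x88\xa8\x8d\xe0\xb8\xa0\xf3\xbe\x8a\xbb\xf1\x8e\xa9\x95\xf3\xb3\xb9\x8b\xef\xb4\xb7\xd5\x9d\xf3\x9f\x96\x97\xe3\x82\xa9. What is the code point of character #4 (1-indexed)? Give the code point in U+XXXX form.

U+48A0D

Offset 0: leading byte 0xEB = 11101011 → 3-byte char #1 = EB A1 80.
Offset 3: leading byte 0xF0 = 11110000 → 4-byte char #2 = F0 9F 96 AB.
Offset 7: leading byte 0xC3 = 11000011 → 2-byte char #3 = C3 A7.
Offset 9: leading byte 0xF1 = 11110001 → 4-byte char #4 = F1 88 A8 8D.
Leading byte 0xF1 = 11110001 matches 11110xxx → 4-byte sequence.
Byte 1: 0xF1 = 11110001, payload 001 (3 bits).
Byte 2: 0x88 = 10001000 (10xxxxxx ✓), payload 001000.
Byte 3: 0xA8 = 10101000 (10xxxxxx ✓), payload 101000.
Byte 4: 0x8D = 10001101 (10xxxxxx ✓), payload 001101.
Concatenate: 001001000101000001101 = 0x48A0D (21 bits → U+48A0D).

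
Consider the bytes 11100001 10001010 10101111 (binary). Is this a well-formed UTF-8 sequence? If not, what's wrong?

valid

Leading byte 0xE1 = 11100001 → 3-byte form.
Continuation bytes 0x8A=10001010, 0xAF=10101111 all match 10xxxxxx.
Decoded value 0x12AF is ≥ 0x800 (shortest form) and not a surrogate.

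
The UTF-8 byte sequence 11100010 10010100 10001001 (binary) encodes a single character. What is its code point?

Leading byte 0xE2 = 11100010 matches 1110xxxx → 3-byte sequence.
Byte 1: 0xE2 = 11100010, payload 0010 (4 bits).
Byte 2: 0x94 = 10010100 (10xxxxxx ✓), payload 010100.
Byte 3: 0x89 = 10001001 (10xxxxxx ✓), payload 001001.
Concatenate: 0010010100001001 = 0x2509 (16 bits → U+2509).

U+2509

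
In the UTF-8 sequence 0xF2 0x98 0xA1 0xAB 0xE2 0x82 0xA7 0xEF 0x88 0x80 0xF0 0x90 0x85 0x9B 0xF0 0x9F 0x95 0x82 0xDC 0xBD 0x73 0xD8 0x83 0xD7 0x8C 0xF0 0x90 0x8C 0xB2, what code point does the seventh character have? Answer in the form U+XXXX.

Offset 0: leading byte 0xF2 = 11110010 → 4-byte char #1 = F2 98 A1 AB.
Offset 4: leading byte 0xE2 = 11100010 → 3-byte char #2 = E2 82 A7.
Offset 7: leading byte 0xEF = 11101111 → 3-byte char #3 = EF 88 80.
Offset 10: leading byte 0xF0 = 11110000 → 4-byte char #4 = F0 90 85 9B.
Offset 14: leading byte 0xF0 = 11110000 → 4-byte char #5 = F0 9F 95 82.
Offset 18: leading byte 0xDC = 11011100 → 2-byte char #6 = DC BD.
Offset 20: leading byte 0x73 = 01110011 → 1-byte char #7 = 73.
Leading byte 0x73 = 01110011 matches 0xxxxxxx → 1-byte sequence.
Byte 1: 0x73 = 01110011, payload 1110011 (7 bits).
Concatenate: 1110011 = 0x73 (7 bits → U+0073).

U+0073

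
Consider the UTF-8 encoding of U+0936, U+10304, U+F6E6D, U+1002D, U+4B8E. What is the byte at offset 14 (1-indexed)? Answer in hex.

1-indexed offset 14 is 0-indexed offset 13.
U+0936 → 3-byte form E0 A4 B6 at offsets 0–2.
U+10304 → 4-byte form F0 90 8C 84 at offsets 3–6.
U+F6E6D → 4-byte form F3 B6 B9 AD at offsets 7–10.
U+1002D → 4-byte form F0 90 80 AD at offsets 11–14.
Offset 13 falls in char 4's range; it's byte 3 of F0 90 80 AD = 0x80.

0x80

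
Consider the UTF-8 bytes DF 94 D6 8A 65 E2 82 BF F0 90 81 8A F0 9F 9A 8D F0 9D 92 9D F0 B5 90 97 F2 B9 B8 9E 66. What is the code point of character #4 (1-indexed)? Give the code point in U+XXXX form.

Offset 0: leading byte 0xDF = 11011111 → 2-byte char #1 = DF 94.
Offset 2: leading byte 0xD6 = 11010110 → 2-byte char #2 = D6 8A.
Offset 4: leading byte 0x65 = 01100101 → 1-byte char #3 = 65.
Offset 5: leading byte 0xE2 = 11100010 → 3-byte char #4 = E2 82 BF.
Leading byte 0xE2 = 11100010 matches 1110xxxx → 3-byte sequence.
Byte 1: 0xE2 = 11100010, payload 0010 (4 bits).
Byte 2: 0x82 = 10000010 (10xxxxxx ✓), payload 000010.
Byte 3: 0xBF = 10111111 (10xxxxxx ✓), payload 111111.
Concatenate: 0010000010111111 = 0x20BF (16 bits → U+20BF).

U+20BF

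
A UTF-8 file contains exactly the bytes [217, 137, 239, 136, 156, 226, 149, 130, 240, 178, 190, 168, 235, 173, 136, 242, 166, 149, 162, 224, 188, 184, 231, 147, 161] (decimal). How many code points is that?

8

Byte at offset 0: 0xD9 = 11011001 → 2-byte char (#1). Advance 2.
Byte at offset 2: 0xEF = 11101111 → 3-byte char (#2). Advance 3.
Byte at offset 5: 0xE2 = 11100010 → 3-byte char (#3). Advance 3.
Byte at offset 8: 0xF0 = 11110000 → 4-byte char (#4). Advance 4.
Byte at offset 12: 0xEB = 11101011 → 3-byte char (#5). Advance 3.
Byte at offset 15: 0xF2 = 11110010 → 4-byte char (#6). Advance 4.
Byte at offset 19: 0xE0 = 11100000 → 3-byte char (#7). Advance 3.
Byte at offset 22: 0xE7 = 11100111 → 3-byte char (#8). Advance 3.
Reached end at offset 25 after 8 code points.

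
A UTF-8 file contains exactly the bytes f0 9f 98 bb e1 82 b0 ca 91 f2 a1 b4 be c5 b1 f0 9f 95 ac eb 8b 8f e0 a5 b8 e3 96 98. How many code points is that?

Byte at offset 0: 0xF0 = 11110000 → 4-byte char (#1). Advance 4.
Byte at offset 4: 0xE1 = 11100001 → 3-byte char (#2). Advance 3.
Byte at offset 7: 0xCA = 11001010 → 2-byte char (#3). Advance 2.
Byte at offset 9: 0xF2 = 11110010 → 4-byte char (#4). Advance 4.
Byte at offset 13: 0xC5 = 11000101 → 2-byte char (#5). Advance 2.
Byte at offset 15: 0xF0 = 11110000 → 4-byte char (#6). Advance 4.
Byte at offset 19: 0xEB = 11101011 → 3-byte char (#7). Advance 3.
Byte at offset 22: 0xE0 = 11100000 → 3-byte char (#8). Advance 3.
Byte at offset 25: 0xE3 = 11100011 → 3-byte char (#9). Advance 3.
Reached end at offset 28 after 9 code points.

9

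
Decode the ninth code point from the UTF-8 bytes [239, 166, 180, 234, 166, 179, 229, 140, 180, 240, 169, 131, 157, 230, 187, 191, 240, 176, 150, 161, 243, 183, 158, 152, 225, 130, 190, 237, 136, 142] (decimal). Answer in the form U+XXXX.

Offset 0: leading byte 0xEF = 11101111 → 3-byte char #1 = EF A6 B4.
Offset 3: leading byte 0xEA = 11101010 → 3-byte char #2 = EA A6 B3.
Offset 6: leading byte 0xE5 = 11100101 → 3-byte char #3 = E5 8C B4.
Offset 9: leading byte 0xF0 = 11110000 → 4-byte char #4 = F0 A9 83 9D.
Offset 13: leading byte 0xE6 = 11100110 → 3-byte char #5 = E6 BB BF.
Offset 16: leading byte 0xF0 = 11110000 → 4-byte char #6 = F0 B0 96 A1.
Offset 20: leading byte 0xF3 = 11110011 → 4-byte char #7 = F3 B7 9E 98.
Offset 24: leading byte 0xE1 = 11100001 → 3-byte char #8 = E1 82 BE.
Offset 27: leading byte 0xED = 11101101 → 3-byte char #9 = ED 88 8E.
Leading byte 0xED = 11101101 matches 1110xxxx → 3-byte sequence.
Byte 1: 0xED = 11101101, payload 1101 (4 bits).
Byte 2: 0x88 = 10001000 (10xxxxxx ✓), payload 001000.
Byte 3: 0x8E = 10001110 (10xxxxxx ✓), payload 001110.
Concatenate: 1101001000001110 = 0xD20E (16 bits → U+D20E).

U+D20E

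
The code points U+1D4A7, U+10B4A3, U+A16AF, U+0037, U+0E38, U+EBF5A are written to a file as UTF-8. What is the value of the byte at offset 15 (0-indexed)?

0xB8

U+1D4A7 → 4-byte form F0 9D 92 A7 at offsets 0–3.
U+10B4A3 → 4-byte form F4 8B 92 A3 at offsets 4–7.
U+A16AF → 4-byte form F2 A1 9A AF at offsets 8–11.
U+0037 → 1-byte form 37 at offsets 12–12.
U+0E38 → 3-byte form E0 B8 B8 at offsets 13–15.
Offset 15 falls in char 5's range; it's byte 3 of E0 B8 B8 = 0xB8.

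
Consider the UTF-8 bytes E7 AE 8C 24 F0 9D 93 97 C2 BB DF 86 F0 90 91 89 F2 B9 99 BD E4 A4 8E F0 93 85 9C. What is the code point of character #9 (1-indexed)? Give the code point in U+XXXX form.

U+1315C

Offset 0: leading byte 0xE7 = 11100111 → 3-byte char #1 = E7 AE 8C.
Offset 3: leading byte 0x24 = 00100100 → 1-byte char #2 = 24.
Offset 4: leading byte 0xF0 = 11110000 → 4-byte char #3 = F0 9D 93 97.
Offset 8: leading byte 0xC2 = 11000010 → 2-byte char #4 = C2 BB.
Offset 10: leading byte 0xDF = 11011111 → 2-byte char #5 = DF 86.
Offset 12: leading byte 0xF0 = 11110000 → 4-byte char #6 = F0 90 91 89.
Offset 16: leading byte 0xF2 = 11110010 → 4-byte char #7 = F2 B9 99 BD.
Offset 20: leading byte 0xE4 = 11100100 → 3-byte char #8 = E4 A4 8E.
Offset 23: leading byte 0xF0 = 11110000 → 4-byte char #9 = F0 93 85 9C.
Leading byte 0xF0 = 11110000 matches 11110xxx → 4-byte sequence.
Byte 1: 0xF0 = 11110000, payload 000 (3 bits).
Byte 2: 0x93 = 10010011 (10xxxxxx ✓), payload 010011.
Byte 3: 0x85 = 10000101 (10xxxxxx ✓), payload 000101.
Byte 4: 0x9C = 10011100 (10xxxxxx ✓), payload 011100.
Concatenate: 000010011000101011100 = 0x1315C (21 bits → U+1315C).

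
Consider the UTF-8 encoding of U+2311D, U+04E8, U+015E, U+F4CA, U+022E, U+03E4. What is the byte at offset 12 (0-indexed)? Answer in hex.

0xAE

U+2311D → 4-byte form F0 A3 84 9D at offsets 0–3.
U+04E8 → 2-byte form D3 A8 at offsets 4–5.
U+015E → 2-byte form C5 9E at offsets 6–7.
U+F4CA → 3-byte form EF 93 8A at offsets 8–10.
U+022E → 2-byte form C8 AE at offsets 11–12.
Offset 12 falls in char 5's range; it's byte 2 of C8 AE = 0xAE.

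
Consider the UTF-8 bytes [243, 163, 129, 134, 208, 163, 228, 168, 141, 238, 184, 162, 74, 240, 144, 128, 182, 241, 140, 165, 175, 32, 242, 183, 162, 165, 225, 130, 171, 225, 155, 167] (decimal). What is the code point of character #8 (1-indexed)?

U+0020

Offset 0: leading byte 0xF3 = 11110011 → 4-byte char #1 = F3 A3 81 86.
Offset 4: leading byte 0xD0 = 11010000 → 2-byte char #2 = D0 A3.
Offset 6: leading byte 0xE4 = 11100100 → 3-byte char #3 = E4 A8 8D.
Offset 9: leading byte 0xEE = 11101110 → 3-byte char #4 = EE B8 A2.
Offset 12: leading byte 0x4A = 01001010 → 1-byte char #5 = 4A.
Offset 13: leading byte 0xF0 = 11110000 → 4-byte char #6 = F0 90 80 B6.
Offset 17: leading byte 0xF1 = 11110001 → 4-byte char #7 = F1 8C A5 AF.
Offset 21: leading byte 0x20 = 00100000 → 1-byte char #8 = 20.
Leading byte 0x20 = 00100000 matches 0xxxxxxx → 1-byte sequence.
Byte 1: 0x20 = 00100000, payload 0100000 (7 bits).
Concatenate: 0100000 = 0x20 (7 bits → U+0020).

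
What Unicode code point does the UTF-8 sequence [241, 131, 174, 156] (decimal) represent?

U+43B9C

Leading byte 0xF1 = 11110001 matches 11110xxx → 4-byte sequence.
Byte 1: 0xF1 = 11110001, payload 001 (3 bits).
Byte 2: 0x83 = 10000011 (10xxxxxx ✓), payload 000011.
Byte 3: 0xAE = 10101110 (10xxxxxx ✓), payload 101110.
Byte 4: 0x9C = 10011100 (10xxxxxx ✓), payload 011100.
Concatenate: 001000011101110011100 = 0x43B9C (21 bits → U+43B9C).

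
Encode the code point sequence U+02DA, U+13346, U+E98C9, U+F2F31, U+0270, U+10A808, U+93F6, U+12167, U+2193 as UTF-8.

U+02DA: 2-byte form → CB 9A.
U+13346: 4-byte form → F0 93 8D 86.
U+E98C9: 4-byte form → F3 A9 A3 89.
U+F2F31: 4-byte form → F3 B2 BC B1.
U+0270: 2-byte form → C9 B0.
U+10A808: 4-byte form → F4 8A A0 88.
U+93F6: 3-byte form → E9 8F B6.
U+12167: 4-byte form → F0 92 85 A7.
U+2193: 3-byte form → E2 86 93.
Concatenated (30 bytes): CB 9A F0 93 8D 86 F3 A9 A3 89 F3 B2 BC B1 C9 B0 F4 8A A0 88 E9 8F B6 F0 92 85 A7 E2 86 93.

CB 9A F0 93 8D 86 F3 A9 A3 89 F3 B2 BC B1 C9 B0 F4 8A A0 88 E9 8F B6 F0 92 85 A7 E2 86 93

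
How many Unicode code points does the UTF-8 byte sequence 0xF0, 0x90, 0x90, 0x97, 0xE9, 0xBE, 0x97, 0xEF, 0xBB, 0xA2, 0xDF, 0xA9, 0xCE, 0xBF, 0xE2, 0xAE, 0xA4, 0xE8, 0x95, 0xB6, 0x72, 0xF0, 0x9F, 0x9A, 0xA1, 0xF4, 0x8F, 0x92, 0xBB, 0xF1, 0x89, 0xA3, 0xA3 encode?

11

Byte at offset 0: 0xF0 = 11110000 → 4-byte char (#1). Advance 4.
Byte at offset 4: 0xE9 = 11101001 → 3-byte char (#2). Advance 3.
Byte at offset 7: 0xEF = 11101111 → 3-byte char (#3). Advance 3.
Byte at offset 10: 0xDF = 11011111 → 2-byte char (#4). Advance 2.
Byte at offset 12: 0xCE = 11001110 → 2-byte char (#5). Advance 2.
Byte at offset 14: 0xE2 = 11100010 → 3-byte char (#6). Advance 3.
Byte at offset 17: 0xE8 = 11101000 → 3-byte char (#7). Advance 3.
Byte at offset 20: 0x72 = 01110010 → 1-byte char (#8). Advance 1.
Byte at offset 21: 0xF0 = 11110000 → 4-byte char (#9). Advance 4.
Byte at offset 25: 0xF4 = 11110100 → 4-byte char (#10). Advance 4.
Byte at offset 29: 0xF1 = 11110001 → 4-byte char (#11). Advance 4.
Reached end at offset 33 after 11 code points.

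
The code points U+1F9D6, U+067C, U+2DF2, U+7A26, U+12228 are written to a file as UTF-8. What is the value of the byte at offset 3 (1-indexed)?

0xA7

1-indexed offset 3 is 0-indexed offset 2.
U+1F9D6 → 4-byte form F0 9F A7 96 at offsets 0–3.
Offset 2 falls in char 1's range; it's byte 3 of F0 9F A7 96 = 0xA7.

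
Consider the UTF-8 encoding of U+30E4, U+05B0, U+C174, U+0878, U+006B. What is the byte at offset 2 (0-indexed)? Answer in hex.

U+30E4 → 3-byte form E3 83 A4 at offsets 0–2.
Offset 2 falls in char 1's range; it's byte 3 of E3 83 A4 = 0xA4.

0xA4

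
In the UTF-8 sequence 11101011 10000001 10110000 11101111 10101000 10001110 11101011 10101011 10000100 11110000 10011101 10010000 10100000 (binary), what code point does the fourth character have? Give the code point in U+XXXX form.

Offset 0: leading byte 0xEB = 11101011 → 3-byte char #1 = EB 81 B0.
Offset 3: leading byte 0xEF = 11101111 → 3-byte char #2 = EF A8 8E.
Offset 6: leading byte 0xEB = 11101011 → 3-byte char #3 = EB AB 84.
Offset 9: leading byte 0xF0 = 11110000 → 4-byte char #4 = F0 9D 90 A0.
Leading byte 0xF0 = 11110000 matches 11110xxx → 4-byte sequence.
Byte 1: 0xF0 = 11110000, payload 000 (3 bits).
Byte 2: 0x9D = 10011101 (10xxxxxx ✓), payload 011101.
Byte 3: 0x90 = 10010000 (10xxxxxx ✓), payload 010000.
Byte 4: 0xA0 = 10100000 (10xxxxxx ✓), payload 100000.
Concatenate: 000011101010000100000 = 0x1D420 (21 bits → U+1D420).

U+1D420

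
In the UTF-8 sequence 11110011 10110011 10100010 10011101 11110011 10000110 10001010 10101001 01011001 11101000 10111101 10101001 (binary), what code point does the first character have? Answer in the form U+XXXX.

U+F389D

Offset 0: leading byte 0xF3 = 11110011 → 4-byte char #1 = F3 B3 A2 9D.
Leading byte 0xF3 = 11110011 matches 11110xxx → 4-byte sequence.
Byte 1: 0xF3 = 11110011, payload 011 (3 bits).
Byte 2: 0xB3 = 10110011 (10xxxxxx ✓), payload 110011.
Byte 3: 0xA2 = 10100010 (10xxxxxx ✓), payload 100010.
Byte 4: 0x9D = 10011101 (10xxxxxx ✓), payload 011101.
Concatenate: 011110011100010011101 = 0xF389D (21 bits → U+F389D).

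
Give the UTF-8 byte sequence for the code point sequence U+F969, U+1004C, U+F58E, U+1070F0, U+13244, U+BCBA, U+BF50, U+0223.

U+F969: 3-byte form → EF A5 A9.
U+1004C: 4-byte form → F0 90 81 8C.
U+F58E: 3-byte form → EF 96 8E.
U+1070F0: 4-byte form → F4 87 83 B0.
U+13244: 4-byte form → F0 93 89 84.
U+BCBA: 3-byte form → EB B2 BA.
U+BF50: 3-byte form → EB BD 90.
U+0223: 2-byte form → C8 A3.
Concatenated (26 bytes): EF A5 A9 F0 90 81 8C EF 96 8E F4 87 83 B0 F0 93 89 84 EB B2 BA EB BD 90 C8 A3.

EF A5 A9 F0 90 81 8C EF 96 8E F4 87 83 B0 F0 93 89 84 EB B2 BA EB BD 90 C8 A3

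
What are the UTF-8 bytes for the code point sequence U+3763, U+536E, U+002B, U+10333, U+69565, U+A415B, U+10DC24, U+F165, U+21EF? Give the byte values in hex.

E3 9D A3 E5 8D AE 2B F0 90 8C B3 F1 A9 95 A5 F2 A4 85 9B F4 8D B0 A4 EF 85 A5 E2 87 AF

U+3763: 3-byte form → E3 9D A3.
U+536E: 3-byte form → E5 8D AE.
U+002B: 1-byte form → 2B.
U+10333: 4-byte form → F0 90 8C B3.
U+69565: 4-byte form → F1 A9 95 A5.
U+A415B: 4-byte form → F2 A4 85 9B.
U+10DC24: 4-byte form → F4 8D B0 A4.
U+F165: 3-byte form → EF 85 A5.
U+21EF: 3-byte form → E2 87 AF.
Concatenated (29 bytes): E3 9D A3 E5 8D AE 2B F0 90 8C B3 F1 A9 95 A5 F2 A4 85 9B F4 8D B0 A4 EF 85 A5 E2 87 AF.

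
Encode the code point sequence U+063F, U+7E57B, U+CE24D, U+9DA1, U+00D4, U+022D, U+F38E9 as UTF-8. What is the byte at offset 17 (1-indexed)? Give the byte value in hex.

1-indexed offset 17 is 0-indexed offset 16.
U+063F → 2-byte form D8 BF at offsets 0–1.
U+7E57B → 4-byte form F1 BE 95 BB at offsets 2–5.
U+CE24D → 4-byte form F3 8E 89 8D at offsets 6–9.
U+9DA1 → 3-byte form E9 B6 A1 at offsets 10–12.
U+00D4 → 2-byte form C3 94 at offsets 13–14.
U+022D → 2-byte form C8 AD at offsets 15–16.
Offset 16 falls in char 6's range; it's byte 2 of C8 AD = 0xAD.

0xAD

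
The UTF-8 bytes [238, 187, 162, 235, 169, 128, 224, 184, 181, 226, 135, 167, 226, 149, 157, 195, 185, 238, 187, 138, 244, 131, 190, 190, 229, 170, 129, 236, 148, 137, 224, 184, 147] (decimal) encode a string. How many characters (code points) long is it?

11

Byte at offset 0: 0xEE = 11101110 → 3-byte char (#1). Advance 3.
Byte at offset 3: 0xEB = 11101011 → 3-byte char (#2). Advance 3.
Byte at offset 6: 0xE0 = 11100000 → 3-byte char (#3). Advance 3.
Byte at offset 9: 0xE2 = 11100010 → 3-byte char (#4). Advance 3.
Byte at offset 12: 0xE2 = 11100010 → 3-byte char (#5). Advance 3.
Byte at offset 15: 0xC3 = 11000011 → 2-byte char (#6). Advance 2.
Byte at offset 17: 0xEE = 11101110 → 3-byte char (#7). Advance 3.
Byte at offset 20: 0xF4 = 11110100 → 4-byte char (#8). Advance 4.
Byte at offset 24: 0xE5 = 11100101 → 3-byte char (#9). Advance 3.
Byte at offset 27: 0xEC = 11101100 → 3-byte char (#10). Advance 3.
Byte at offset 30: 0xE0 = 11100000 → 3-byte char (#11). Advance 3.
Reached end at offset 33 after 11 code points.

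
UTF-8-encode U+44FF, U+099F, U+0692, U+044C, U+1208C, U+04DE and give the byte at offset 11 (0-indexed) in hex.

0x92

U+44FF → 3-byte form E4 93 BF at offsets 0–2.
U+099F → 3-byte form E0 A6 9F at offsets 3–5.
U+0692 → 2-byte form DA 92 at offsets 6–7.
U+044C → 2-byte form D1 8C at offsets 8–9.
U+1208C → 4-byte form F0 92 82 8C at offsets 10–13.
Offset 11 falls in char 5's range; it's byte 2 of F0 92 82 8C = 0x92.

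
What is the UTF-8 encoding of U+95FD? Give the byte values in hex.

U+95FD = 0x95FD = 38397 decimal. In range U+0800–U+FFFF → 3-byte form: 1110xxxx 10xxxxxx 10xxxxxx.
Binary (16 bits): 1001010111111101.
Split 4+6+6: 1001 | 010111 | 111101.
Byte 1: 11101001 = 0xE9.
Byte 2: 10010111 = 0x97.
Byte 3: 10111101 = 0xBD.

E9 97 BD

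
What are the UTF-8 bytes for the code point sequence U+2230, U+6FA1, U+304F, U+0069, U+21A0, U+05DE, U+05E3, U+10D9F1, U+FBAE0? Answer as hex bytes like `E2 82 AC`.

U+2230: 3-byte form → E2 88 B0.
U+6FA1: 3-byte form → E6 BE A1.
U+304F: 3-byte form → E3 81 8F.
U+0069: 1-byte form → 69.
U+21A0: 3-byte form → E2 86 A0.
U+05DE: 2-byte form → D7 9E.
U+05E3: 2-byte form → D7 A3.
U+10D9F1: 4-byte form → F4 8D A7 B1.
U+FBAE0: 4-byte form → F3 BB AB A0.
Concatenated (25 bytes): E2 88 B0 E6 BE A1 E3 81 8F 69 E2 86 A0 D7 9E D7 A3 F4 8D A7 B1 F3 BB AB A0.

E2 88 B0 E6 BE A1 E3 81 8F 69 E2 86 A0 D7 9E D7 A3 F4 8D A7 B1 F3 BB AB A0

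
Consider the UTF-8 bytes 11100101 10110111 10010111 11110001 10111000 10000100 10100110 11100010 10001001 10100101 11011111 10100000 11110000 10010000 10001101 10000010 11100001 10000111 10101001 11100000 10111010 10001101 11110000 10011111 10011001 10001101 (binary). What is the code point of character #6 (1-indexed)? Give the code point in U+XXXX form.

Offset 0: leading byte 0xE5 = 11100101 → 3-byte char #1 = E5 B7 97.
Offset 3: leading byte 0xF1 = 11110001 → 4-byte char #2 = F1 B8 84 A6.
Offset 7: leading byte 0xE2 = 11100010 → 3-byte char #3 = E2 89 A5.
Offset 10: leading byte 0xDF = 11011111 → 2-byte char #4 = DF A0.
Offset 12: leading byte 0xF0 = 11110000 → 4-byte char #5 = F0 90 8D 82.
Offset 16: leading byte 0xE1 = 11100001 → 3-byte char #6 = E1 87 A9.
Leading byte 0xE1 = 11100001 matches 1110xxxx → 3-byte sequence.
Byte 1: 0xE1 = 11100001, payload 0001 (4 bits).
Byte 2: 0x87 = 10000111 (10xxxxxx ✓), payload 000111.
Byte 3: 0xA9 = 10101001 (10xxxxxx ✓), payload 101001.
Concatenate: 0001000111101001 = 0x11E9 (16 bits → U+11E9).

U+11E9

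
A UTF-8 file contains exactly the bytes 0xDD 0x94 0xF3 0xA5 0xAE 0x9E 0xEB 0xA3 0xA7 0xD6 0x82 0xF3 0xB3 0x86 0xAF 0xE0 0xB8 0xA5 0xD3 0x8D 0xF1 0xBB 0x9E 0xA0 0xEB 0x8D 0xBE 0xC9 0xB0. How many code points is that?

10

Byte at offset 0: 0xDD = 11011101 → 2-byte char (#1). Advance 2.
Byte at offset 2: 0xF3 = 11110011 → 4-byte char (#2). Advance 4.
Byte at offset 6: 0xEB = 11101011 → 3-byte char (#3). Advance 3.
Byte at offset 9: 0xD6 = 11010110 → 2-byte char (#4). Advance 2.
Byte at offset 11: 0xF3 = 11110011 → 4-byte char (#5). Advance 4.
Byte at offset 15: 0xE0 = 11100000 → 3-byte char (#6). Advance 3.
Byte at offset 18: 0xD3 = 11010011 → 2-byte char (#7). Advance 2.
Byte at offset 20: 0xF1 = 11110001 → 4-byte char (#8). Advance 4.
Byte at offset 24: 0xEB = 11101011 → 3-byte char (#9). Advance 3.
Byte at offset 27: 0xC9 = 11001001 → 2-byte char (#10). Advance 2.
Reached end at offset 29 after 10 code points.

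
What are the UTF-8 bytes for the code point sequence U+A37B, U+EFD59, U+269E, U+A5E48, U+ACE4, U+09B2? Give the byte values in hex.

EA 8D BB F3 AF B5 99 E2 9A 9E F2 A5 B9 88 EA B3 A4 E0 A6 B2

U+A37B: 3-byte form → EA 8D BB.
U+EFD59: 4-byte form → F3 AF B5 99.
U+269E: 3-byte form → E2 9A 9E.
U+A5E48: 4-byte form → F2 A5 B9 88.
U+ACE4: 3-byte form → EA B3 A4.
U+09B2: 3-byte form → E0 A6 B2.
Concatenated (20 bytes): EA 8D BB F3 AF B5 99 E2 9A 9E F2 A5 B9 88 EA B3 A4 E0 A6 B2.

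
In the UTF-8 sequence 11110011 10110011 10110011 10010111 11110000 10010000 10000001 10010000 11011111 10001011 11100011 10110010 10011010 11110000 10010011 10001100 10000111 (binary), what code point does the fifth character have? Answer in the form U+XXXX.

Offset 0: leading byte 0xF3 = 11110011 → 4-byte char #1 = F3 B3 B3 97.
Offset 4: leading byte 0xF0 = 11110000 → 4-byte char #2 = F0 90 81 90.
Offset 8: leading byte 0xDF = 11011111 → 2-byte char #3 = DF 8B.
Offset 10: leading byte 0xE3 = 11100011 → 3-byte char #4 = E3 B2 9A.
Offset 13: leading byte 0xF0 = 11110000 → 4-byte char #5 = F0 93 8C 87.
Leading byte 0xF0 = 11110000 matches 11110xxx → 4-byte sequence.
Byte 1: 0xF0 = 11110000, payload 000 (3 bits).
Byte 2: 0x93 = 10010011 (10xxxxxx ✓), payload 010011.
Byte 3: 0x8C = 10001100 (10xxxxxx ✓), payload 001100.
Byte 4: 0x87 = 10000111 (10xxxxxx ✓), payload 000111.
Concatenate: 000010011001100000111 = 0x13307 (21 bits → U+13307).

U+13307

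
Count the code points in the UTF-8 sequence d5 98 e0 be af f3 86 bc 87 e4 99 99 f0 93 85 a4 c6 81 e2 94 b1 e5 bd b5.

Byte at offset 0: 0xD5 = 11010101 → 2-byte char (#1). Advance 2.
Byte at offset 2: 0xE0 = 11100000 → 3-byte char (#2). Advance 3.
Byte at offset 5: 0xF3 = 11110011 → 4-byte char (#3). Advance 4.
Byte at offset 9: 0xE4 = 11100100 → 3-byte char (#4). Advance 3.
Byte at offset 12: 0xF0 = 11110000 → 4-byte char (#5). Advance 4.
Byte at offset 16: 0xC6 = 11000110 → 2-byte char (#6). Advance 2.
Byte at offset 18: 0xE2 = 11100010 → 3-byte char (#7). Advance 3.
Byte at offset 21: 0xE5 = 11100101 → 3-byte char (#8). Advance 3.
Reached end at offset 24 after 8 code points.

8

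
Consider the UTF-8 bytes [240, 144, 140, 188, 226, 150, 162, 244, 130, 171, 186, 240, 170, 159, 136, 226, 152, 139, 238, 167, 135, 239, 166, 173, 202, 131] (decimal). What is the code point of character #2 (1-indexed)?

Offset 0: leading byte 0xF0 = 11110000 → 4-byte char #1 = F0 90 8C BC.
Offset 4: leading byte 0xE2 = 11100010 → 3-byte char #2 = E2 96 A2.
Leading byte 0xE2 = 11100010 matches 1110xxxx → 3-byte sequence.
Byte 1: 0xE2 = 11100010, payload 0010 (4 bits).
Byte 2: 0x96 = 10010110 (10xxxxxx ✓), payload 010110.
Byte 3: 0xA2 = 10100010 (10xxxxxx ✓), payload 100010.
Concatenate: 0010010110100010 = 0x25A2 (16 bits → U+25A2).

U+25A2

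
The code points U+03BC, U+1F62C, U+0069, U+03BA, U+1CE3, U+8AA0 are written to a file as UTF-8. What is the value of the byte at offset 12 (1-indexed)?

0xA3

1-indexed offset 12 is 0-indexed offset 11.
U+03BC → 2-byte form CE BC at offsets 0–1.
U+1F62C → 4-byte form F0 9F 98 AC at offsets 2–5.
U+0069 → 1-byte form 69 at offsets 6–6.
U+03BA → 2-byte form CE BA at offsets 7–8.
U+1CE3 → 3-byte form E1 B3 A3 at offsets 9–11.
Offset 11 falls in char 5's range; it's byte 3 of E1 B3 A3 = 0xA3.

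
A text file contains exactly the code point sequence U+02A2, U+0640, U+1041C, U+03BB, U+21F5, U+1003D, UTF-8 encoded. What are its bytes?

U+02A2: 2-byte form → CA A2.
U+0640: 2-byte form → D9 80.
U+1041C: 4-byte form → F0 90 90 9C.
U+03BB: 2-byte form → CE BB.
U+21F5: 3-byte form → E2 87 B5.
U+1003D: 4-byte form → F0 90 80 BD.
Concatenated (17 bytes): CA A2 D9 80 F0 90 90 9C CE BB E2 87 B5 F0 90 80 BD.

CA A2 D9 80 F0 90 90 9C CE BB E2 87 B5 F0 90 80 BD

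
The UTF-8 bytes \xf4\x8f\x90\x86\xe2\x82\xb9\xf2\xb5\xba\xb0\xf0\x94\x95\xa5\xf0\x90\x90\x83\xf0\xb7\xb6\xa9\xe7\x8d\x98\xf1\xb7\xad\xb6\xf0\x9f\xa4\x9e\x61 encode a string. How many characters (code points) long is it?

Byte at offset 0: 0xF4 = 11110100 → 4-byte char (#1). Advance 4.
Byte at offset 4: 0xE2 = 11100010 → 3-byte char (#2). Advance 3.
Byte at offset 7: 0xF2 = 11110010 → 4-byte char (#3). Advance 4.
Byte at offset 11: 0xF0 = 11110000 → 4-byte char (#4). Advance 4.
Byte at offset 15: 0xF0 = 11110000 → 4-byte char (#5). Advance 4.
Byte at offset 19: 0xF0 = 11110000 → 4-byte char (#6). Advance 4.
Byte at offset 23: 0xE7 = 11100111 → 3-byte char (#7). Advance 3.
Byte at offset 26: 0xF1 = 11110001 → 4-byte char (#8). Advance 4.
Byte at offset 30: 0xF0 = 11110000 → 4-byte char (#9). Advance 4.
Byte at offset 34: 0x61 = 01100001 → 1-byte char (#10). Advance 1.
Reached end at offset 35 after 10 code points.

10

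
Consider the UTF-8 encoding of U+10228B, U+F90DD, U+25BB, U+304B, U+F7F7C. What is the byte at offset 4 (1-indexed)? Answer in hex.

0x8B

1-indexed offset 4 is 0-indexed offset 3.
U+10228B → 4-byte form F4 82 8A 8B at offsets 0–3.
Offset 3 falls in char 1's range; it's byte 4 of F4 82 8A 8B = 0x8B.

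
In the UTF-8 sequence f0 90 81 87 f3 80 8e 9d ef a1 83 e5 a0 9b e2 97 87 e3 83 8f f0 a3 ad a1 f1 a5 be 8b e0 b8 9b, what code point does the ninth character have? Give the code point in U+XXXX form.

Offset 0: leading byte 0xF0 = 11110000 → 4-byte char #1 = F0 90 81 87.
Offset 4: leading byte 0xF3 = 11110011 → 4-byte char #2 = F3 80 8E 9D.
Offset 8: leading byte 0xEF = 11101111 → 3-byte char #3 = EF A1 83.
Offset 11: leading byte 0xE5 = 11100101 → 3-byte char #4 = E5 A0 9B.
Offset 14: leading byte 0xE2 = 11100010 → 3-byte char #5 = E2 97 87.
Offset 17: leading byte 0xE3 = 11100011 → 3-byte char #6 = E3 83 8F.
Offset 20: leading byte 0xF0 = 11110000 → 4-byte char #7 = F0 A3 AD A1.
Offset 24: leading byte 0xF1 = 11110001 → 4-byte char #8 = F1 A5 BE 8B.
Offset 28: leading byte 0xE0 = 11100000 → 3-byte char #9 = E0 B8 9B.
Leading byte 0xE0 = 11100000 matches 1110xxxx → 3-byte sequence.
Byte 1: 0xE0 = 11100000, payload 0000 (4 bits).
Byte 2: 0xB8 = 10111000 (10xxxxxx ✓), payload 111000.
Byte 3: 0x9B = 10011011 (10xxxxxx ✓), payload 011011.
Concatenate: 0000111000011011 = 0xE1B (16 bits → U+0E1B).

U+0E1B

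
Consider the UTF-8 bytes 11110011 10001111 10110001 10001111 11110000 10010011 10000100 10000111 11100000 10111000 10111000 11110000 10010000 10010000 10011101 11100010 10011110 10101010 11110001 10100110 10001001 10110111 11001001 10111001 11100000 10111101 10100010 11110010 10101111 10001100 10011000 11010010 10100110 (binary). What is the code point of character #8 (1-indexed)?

Offset 0: leading byte 0xF3 = 11110011 → 4-byte char #1 = F3 8F B1 8F.
Offset 4: leading byte 0xF0 = 11110000 → 4-byte char #2 = F0 93 84 87.
Offset 8: leading byte 0xE0 = 11100000 → 3-byte char #3 = E0 B8 B8.
Offset 11: leading byte 0xF0 = 11110000 → 4-byte char #4 = F0 90 90 9D.
Offset 15: leading byte 0xE2 = 11100010 → 3-byte char #5 = E2 9E AA.
Offset 18: leading byte 0xF1 = 11110001 → 4-byte char #6 = F1 A6 89 B7.
Offset 22: leading byte 0xC9 = 11001001 → 2-byte char #7 = C9 B9.
Offset 24: leading byte 0xE0 = 11100000 → 3-byte char #8 = E0 BD A2.
Leading byte 0xE0 = 11100000 matches 1110xxxx → 3-byte sequence.
Byte 1: 0xE0 = 11100000, payload 0000 (4 bits).
Byte 2: 0xBD = 10111101 (10xxxxxx ✓), payload 111101.
Byte 3: 0xA2 = 10100010 (10xxxxxx ✓), payload 100010.
Concatenate: 0000111101100010 = 0xF62 (16 bits → U+0F62).

U+0F62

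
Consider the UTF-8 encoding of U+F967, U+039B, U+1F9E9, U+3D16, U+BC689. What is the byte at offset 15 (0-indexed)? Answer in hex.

U+F967 → 3-byte form EF A5 A7 at offsets 0–2.
U+039B → 2-byte form CE 9B at offsets 3–4.
U+1F9E9 → 4-byte form F0 9F A7 A9 at offsets 5–8.
U+3D16 → 3-byte form E3 B4 96 at offsets 9–11.
U+BC689 → 4-byte form F2 BC 9A 89 at offsets 12–15.
Offset 15 falls in char 5's range; it's byte 4 of F2 BC 9A 89 = 0x89.

0x89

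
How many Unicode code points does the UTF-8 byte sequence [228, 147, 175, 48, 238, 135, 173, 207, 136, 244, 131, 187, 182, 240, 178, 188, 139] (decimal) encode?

6

Byte at offset 0: 0xE4 = 11100100 → 3-byte char (#1). Advance 3.
Byte at offset 3: 0x30 = 00110000 → 1-byte char (#2). Advance 1.
Byte at offset 4: 0xEE = 11101110 → 3-byte char (#3). Advance 3.
Byte at offset 7: 0xCF = 11001111 → 2-byte char (#4). Advance 2.
Byte at offset 9: 0xF4 = 11110100 → 4-byte char (#5). Advance 4.
Byte at offset 13: 0xF0 = 11110000 → 4-byte char (#6). Advance 4.
Reached end at offset 17 after 6 code points.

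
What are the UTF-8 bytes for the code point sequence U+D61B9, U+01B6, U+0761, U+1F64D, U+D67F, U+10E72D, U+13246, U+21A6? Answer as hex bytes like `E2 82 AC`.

U+D61B9: 4-byte form → F3 96 86 B9.
U+01B6: 2-byte form → C6 B6.
U+0761: 2-byte form → DD A1.
U+1F64D: 4-byte form → F0 9F 99 8D.
U+D67F: 3-byte form → ED 99 BF.
U+10E72D: 4-byte form → F4 8E 9C AD.
U+13246: 4-byte form → F0 93 89 86.
U+21A6: 3-byte form → E2 86 A6.
Concatenated (26 bytes): F3 96 86 B9 C6 B6 DD A1 F0 9F 99 8D ED 99 BF F4 8E 9C AD F0 93 89 86 E2 86 A6.

F3 96 86 B9 C6 B6 DD A1 F0 9F 99 8D ED 99 BF F4 8E 9C AD F0 93 89 86 E2 86 A6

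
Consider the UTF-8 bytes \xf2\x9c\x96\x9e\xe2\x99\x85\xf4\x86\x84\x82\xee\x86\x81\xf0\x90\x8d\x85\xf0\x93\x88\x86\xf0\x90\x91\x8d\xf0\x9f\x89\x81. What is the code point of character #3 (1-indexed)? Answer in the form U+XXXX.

Offset 0: leading byte 0xF2 = 11110010 → 4-byte char #1 = F2 9C 96 9E.
Offset 4: leading byte 0xE2 = 11100010 → 3-byte char #2 = E2 99 85.
Offset 7: leading byte 0xF4 = 11110100 → 4-byte char #3 = F4 86 84 82.
Leading byte 0xF4 = 11110100 matches 11110xxx → 4-byte sequence.
Byte 1: 0xF4 = 11110100, payload 100 (3 bits).
Byte 2: 0x86 = 10000110 (10xxxxxx ✓), payload 000110.
Byte 3: 0x84 = 10000100 (10xxxxxx ✓), payload 000100.
Byte 4: 0x82 = 10000010 (10xxxxxx ✓), payload 000010.
Concatenate: 100000110000100000010 = 0x106102 (21 bits → U+106102).

U+106102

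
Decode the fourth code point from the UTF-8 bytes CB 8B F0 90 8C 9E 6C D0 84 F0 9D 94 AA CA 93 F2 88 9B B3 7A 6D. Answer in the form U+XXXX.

Offset 0: leading byte 0xCB = 11001011 → 2-byte char #1 = CB 8B.
Offset 2: leading byte 0xF0 = 11110000 → 4-byte char #2 = F0 90 8C 9E.
Offset 6: leading byte 0x6C = 01101100 → 1-byte char #3 = 6C.
Offset 7: leading byte 0xD0 = 11010000 → 2-byte char #4 = D0 84.
Leading byte 0xD0 = 11010000 matches 110xxxxx → 2-byte sequence.
Byte 1: 0xD0 = 11010000, payload 10000 (5 bits).
Byte 2: 0x84 = 10000100 (10xxxxxx ✓), payload 000100.
Concatenate: 10000000100 = 0x404 (11 bits → U+0404).

U+0404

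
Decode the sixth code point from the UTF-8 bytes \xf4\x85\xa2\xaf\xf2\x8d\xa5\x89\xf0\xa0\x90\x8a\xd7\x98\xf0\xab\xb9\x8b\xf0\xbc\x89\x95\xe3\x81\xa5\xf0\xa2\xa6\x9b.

Offset 0: leading byte 0xF4 = 11110100 → 4-byte char #1 = F4 85 A2 AF.
Offset 4: leading byte 0xF2 = 11110010 → 4-byte char #2 = F2 8D A5 89.
Offset 8: leading byte 0xF0 = 11110000 → 4-byte char #3 = F0 A0 90 8A.
Offset 12: leading byte 0xD7 = 11010111 → 2-byte char #4 = D7 98.
Offset 14: leading byte 0xF0 = 11110000 → 4-byte char #5 = F0 AB B9 8B.
Offset 18: leading byte 0xF0 = 11110000 → 4-byte char #6 = F0 BC 89 95.
Leading byte 0xF0 = 11110000 matches 11110xxx → 4-byte sequence.
Byte 1: 0xF0 = 11110000, payload 000 (3 bits).
Byte 2: 0xBC = 10111100 (10xxxxxx ✓), payload 111100.
Byte 3: 0x89 = 10001001 (10xxxxxx ✓), payload 001001.
Byte 4: 0x95 = 10010101 (10xxxxxx ✓), payload 010101.
Concatenate: 000111100001001010101 = 0x3C255 (21 bits → U+3C255).

U+3C255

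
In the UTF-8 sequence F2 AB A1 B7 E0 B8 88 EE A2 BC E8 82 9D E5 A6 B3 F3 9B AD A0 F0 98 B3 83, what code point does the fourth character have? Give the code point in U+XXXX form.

Offset 0: leading byte 0xF2 = 11110010 → 4-byte char #1 = F2 AB A1 B7.
Offset 4: leading byte 0xE0 = 11100000 → 3-byte char #2 = E0 B8 88.
Offset 7: leading byte 0xEE = 11101110 → 3-byte char #3 = EE A2 BC.
Offset 10: leading byte 0xE8 = 11101000 → 3-byte char #4 = E8 82 9D.
Leading byte 0xE8 = 11101000 matches 1110xxxx → 3-byte sequence.
Byte 1: 0xE8 = 11101000, payload 1000 (4 bits).
Byte 2: 0x82 = 10000010 (10xxxxxx ✓), payload 000010.
Byte 3: 0x9D = 10011101 (10xxxxxx ✓), payload 011101.
Concatenate: 1000000010011101 = 0x809D (16 bits → U+809D).

U+809D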